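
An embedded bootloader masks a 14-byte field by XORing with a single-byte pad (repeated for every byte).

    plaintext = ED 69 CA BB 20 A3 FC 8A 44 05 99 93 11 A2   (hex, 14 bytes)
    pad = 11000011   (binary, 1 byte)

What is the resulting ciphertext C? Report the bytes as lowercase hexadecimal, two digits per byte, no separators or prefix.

2eaa0978e3603f4987c65a50d261

The 1-byte key repeats, so the effective keystream is c3 c3 c3 c3 c3 c3 c3 c3 c3 c3 c3 c3 c3 c3.
byte 0: ed xor c3 = 2e
byte 1: 69 xor c3 = aa
byte 2: ca xor c3 = 09
byte 3: bb xor c3 = 78
byte 4: 20 xor c3 = e3
byte 5: a3 xor c3 = 60
byte 6: fc xor c3 = 3f
byte 7: 8a xor c3 = 49
byte 8: 44 xor c3 = 87
byte 9: 05 xor c3 = c6
byte 10: 99 xor c3 = 5a
byte 11: 93 xor c3 = 50
byte 12: 11 xor c3 = d2
byte 13: a2 xor c3 = 61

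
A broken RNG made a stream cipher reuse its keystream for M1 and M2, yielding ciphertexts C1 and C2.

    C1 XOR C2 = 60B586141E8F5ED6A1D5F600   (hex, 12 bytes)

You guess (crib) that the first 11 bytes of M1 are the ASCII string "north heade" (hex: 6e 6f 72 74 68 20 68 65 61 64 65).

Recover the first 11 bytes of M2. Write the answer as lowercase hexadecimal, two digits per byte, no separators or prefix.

0edaf46076af36b3c0b193

Since C1 ⊕ C2 = M1 ⊕ M2, XORing with the guessed M1 bytes yields the corresponding M2 bytes: M2 = (C1 ⊕ C2) ⊕ M1.
01100000 ^ 01101110 = 00001110
10110101 ^ 01101111 = 11011010
10000110 ^ 01110010 = 11110100
00010100 ^ 01110100 = 01100000
00011110 ^ 01101000 = 01110110
10001111 ^ 00100000 = 10101111
01011110 ^ 01101000 = 00110110
11010110 ^ 01100101 = 10110011
10100001 ^ 01100001 = 11000000
11010101 ^ 01100100 = 10110001
11110110 ^ 01100101 = 10010011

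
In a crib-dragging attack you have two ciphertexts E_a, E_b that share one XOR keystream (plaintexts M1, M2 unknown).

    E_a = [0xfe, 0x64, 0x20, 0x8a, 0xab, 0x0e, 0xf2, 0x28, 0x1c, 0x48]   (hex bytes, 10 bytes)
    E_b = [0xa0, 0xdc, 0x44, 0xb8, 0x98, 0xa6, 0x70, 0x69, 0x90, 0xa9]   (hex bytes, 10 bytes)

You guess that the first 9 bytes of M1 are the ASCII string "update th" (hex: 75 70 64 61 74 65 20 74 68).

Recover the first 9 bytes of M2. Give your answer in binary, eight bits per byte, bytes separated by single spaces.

00101011 11001000 00000000 01010011 01000111 11001101 10100010 00110101 11100100

First, E_a ⊕ E_b = (M1 ⊕ K) ⊕ (M2 ⊕ K) = M1 ⊕ M2, so the key drops out. Then M2 = (M1 ⊕ M2) ⊕ M1 over the first 9 bytes.
byte 0: (fe XOR a0) XOR 75 = 5e XOR 75 = 2b
byte 1: (64 XOR dc) XOR 70 = b8 XOR 70 = c8
byte 2: (20 XOR 44) XOR 64 = 64 XOR 64 = 00
byte 3: (8a XOR b8) XOR 61 = 32 XOR 61 = 53
byte 4: (ab XOR 98) XOR 74 = 33 XOR 74 = 47
byte 5: (0e XOR a6) XOR 65 = a8 XOR 65 = cd
byte 6: (f2 XOR 70) XOR 20 = 82 XOR 20 = a2
byte 7: (28 XOR 69) XOR 74 = 41 XOR 74 = 35
byte 8: (1c XOR 90) XOR 68 = 8c XOR 68 = e4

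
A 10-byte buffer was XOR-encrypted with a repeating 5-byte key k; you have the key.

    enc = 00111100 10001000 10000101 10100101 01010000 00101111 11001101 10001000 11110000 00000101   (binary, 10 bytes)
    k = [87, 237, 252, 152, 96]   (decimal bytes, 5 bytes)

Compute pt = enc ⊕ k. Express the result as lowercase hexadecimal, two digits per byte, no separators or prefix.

The 5-byte key repeats, so the effective keystream is 57 ed fc 98 60 57 ed fc 98 60.
byte 0: 3c ⊕ 57 = 6b
byte 1: 88 ⊕ ed = 65
byte 2: 85 ⊕ fc = 79
byte 3: a5 ⊕ 98 = 3d
byte 4: 50 ⊕ 60 = 30
byte 5: 2f ⊕ 57 = 78
byte 6: cd ⊕ ed = 20
byte 7: 88 ⊕ fc = 74
byte 8: f0 ⊕ 98 = 68
byte 9: 05 ⊕ 60 = 65

6b65793d307820746865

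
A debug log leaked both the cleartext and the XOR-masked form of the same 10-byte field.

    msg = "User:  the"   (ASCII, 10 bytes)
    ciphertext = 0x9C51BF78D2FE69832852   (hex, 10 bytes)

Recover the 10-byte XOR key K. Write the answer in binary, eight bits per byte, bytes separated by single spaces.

11001001 00100010 11011010 00001010 11101000 11011110 01001001 11110111 01000000 00110111

Since ciphertext = msg ⊕ K, XORing both sides with msg gives K = msg ⊕ ciphertext.
byte 0: 01010101 ⊕ 10011100 = 11001001
byte 1: 01110011 ⊕ 01010001 = 00100010
byte 2: 01100101 ⊕ 10111111 = 11011010
byte 3: 01110010 ⊕ 01111000 = 00001010
byte 4: 00111010 ⊕ 11010010 = 11101000
byte 5: 00100000 ⊕ 11111110 = 11011110
byte 6: 00100000 ⊕ 01101001 = 01001001
byte 7: 01110100 ⊕ 10000011 = 11110111
byte 8: 01101000 ⊕ 00101000 = 01000000
byte 9: 01100101 ⊕ 01010010 = 00110111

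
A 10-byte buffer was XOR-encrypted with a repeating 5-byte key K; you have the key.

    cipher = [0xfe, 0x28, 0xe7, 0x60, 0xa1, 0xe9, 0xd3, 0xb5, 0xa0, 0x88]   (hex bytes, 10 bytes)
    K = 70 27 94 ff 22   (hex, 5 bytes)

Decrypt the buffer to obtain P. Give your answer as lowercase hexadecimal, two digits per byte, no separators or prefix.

The 5-byte key repeats, so the effective keystream is 70 27 94 ff 22 70 27 94 ff 22.
byte 0: fe xor 70 = 8e
byte 1: 28 xor 27 = 0f
byte 2: e7 xor 94 = 73
byte 3: 60 xor ff = 9f
byte 4: a1 xor 22 = 83
byte 5: e9 xor 70 = 99
byte 6: d3 xor 27 = f4
byte 7: b5 xor 94 = 21
byte 8: a0 xor ff = 5f
byte 9: 88 xor 22 = aa

8e0f739f8399f4215faa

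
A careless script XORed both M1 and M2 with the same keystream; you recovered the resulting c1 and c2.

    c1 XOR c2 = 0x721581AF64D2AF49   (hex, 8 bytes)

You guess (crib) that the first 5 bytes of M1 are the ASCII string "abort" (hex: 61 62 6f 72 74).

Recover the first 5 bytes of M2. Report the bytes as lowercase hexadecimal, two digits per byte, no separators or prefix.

Since c1 ⊕ c2 = M1 ⊕ M2, XORing with the guessed M1 bytes yields the corresponding M2 bytes: M2 = (c1 ⊕ c2) ⊕ M1.
72 XOR 61 = 13
15 XOR 62 = 77
81 XOR 6f = ee
af XOR 72 = dd
64 XOR 74 = 10

1377eedd10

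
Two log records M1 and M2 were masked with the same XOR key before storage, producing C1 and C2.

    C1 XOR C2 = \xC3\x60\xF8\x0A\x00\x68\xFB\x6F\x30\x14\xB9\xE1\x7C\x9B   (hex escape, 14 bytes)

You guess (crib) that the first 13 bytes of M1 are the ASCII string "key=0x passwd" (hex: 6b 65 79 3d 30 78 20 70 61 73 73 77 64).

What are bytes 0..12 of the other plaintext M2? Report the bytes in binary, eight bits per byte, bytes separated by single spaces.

10101000 00000101 10000001 00110111 00110000 00010000 11011011 00011111 01010001 01100111 11001010 10010110 00011000

Since C1 ⊕ C2 = M1 ⊕ M2, XORing with the guessed M1 bytes yields the corresponding M2 bytes: M2 = (C1 ⊕ C2) ⊕ M1.
byte 0: 11000011 XOR 01101011 = 10101000
byte 1: 01100000 XOR 01100101 = 00000101
byte 2: 11111000 XOR 01111001 = 10000001
byte 3: 00001010 XOR 00111101 = 00110111
byte 4: 00000000 XOR 00110000 = 00110000
byte 5: 01101000 XOR 01111000 = 00010000
byte 6: 11111011 XOR 00100000 = 11011011
byte 7: 01101111 XOR 01110000 = 00011111
byte 8: 00110000 XOR 01100001 = 01010001
byte 9: 00010100 XOR 01110011 = 01100111
byte 10: 10111001 XOR 01110011 = 11001010
byte 11: 11100001 XOR 01110111 = 10010110
byte 12: 01111100 XOR 01100100 = 00011000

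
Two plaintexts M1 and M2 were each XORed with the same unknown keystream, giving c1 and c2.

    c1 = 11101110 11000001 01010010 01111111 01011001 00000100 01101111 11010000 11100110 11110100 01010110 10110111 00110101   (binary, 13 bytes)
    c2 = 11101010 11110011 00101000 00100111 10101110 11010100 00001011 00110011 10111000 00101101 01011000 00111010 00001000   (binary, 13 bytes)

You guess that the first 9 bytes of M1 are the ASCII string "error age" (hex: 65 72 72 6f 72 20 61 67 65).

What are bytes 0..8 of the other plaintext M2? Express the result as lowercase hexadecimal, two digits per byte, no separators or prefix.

6140083785f005843b

First, c1 ⊕ c2 = (M1 ⊕ K) ⊕ (M2 ⊕ K) = M1 ⊕ M2, so the key drops out. Then M2 = (M1 ⊕ M2) ⊕ M1 over the first 9 bytes.
byte 0: (ee ^ ea) ^ 65 = 04 ^ 65 = 61
byte 1: (c1 ^ f3) ^ 72 = 32 ^ 72 = 40
byte 2: (52 ^ 28) ^ 72 = 7a ^ 72 = 08
byte 3: (7f ^ 27) ^ 6f = 58 ^ 6f = 37
byte 4: (59 ^ ae) ^ 72 = f7 ^ 72 = 85
byte 5: (04 ^ d4) ^ 20 = d0 ^ 20 = f0
byte 6: (6f ^ 0b) ^ 61 = 64 ^ 61 = 05
byte 7: (d0 ^ 33) ^ 67 = e3 ^ 67 = 84
byte 8: (e6 ^ b8) ^ 65 = 5e ^ 65 = 3b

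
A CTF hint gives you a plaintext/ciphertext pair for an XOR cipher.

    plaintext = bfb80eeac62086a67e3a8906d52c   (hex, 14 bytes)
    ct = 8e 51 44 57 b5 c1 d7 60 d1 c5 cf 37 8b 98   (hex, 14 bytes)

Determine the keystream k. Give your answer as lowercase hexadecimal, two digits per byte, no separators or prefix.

31e94abd73e151c6afff46315eb4

Since ct = plaintext ⊕ k, XORing both sides with plaintext gives k = plaintext ⊕ ct.
10111111 XOR 10001110 = 00110001
10111000 XOR 01010001 = 11101001
00001110 XOR 01000100 = 01001010
11101010 XOR 01010111 = 10111101
11000110 XOR 10110101 = 01110011
00100000 XOR 11000001 = 11100001
10000110 XOR 11010111 = 01010001
10100110 XOR 01100000 = 11000110
01111110 XOR 11010001 = 10101111
00111010 XOR 11000101 = 11111111
10001001 XOR 11001111 = 01000110
00000110 XOR 00110111 = 00110001
11010101 XOR 10001011 = 01011110
00101100 XOR 10011000 = 10110100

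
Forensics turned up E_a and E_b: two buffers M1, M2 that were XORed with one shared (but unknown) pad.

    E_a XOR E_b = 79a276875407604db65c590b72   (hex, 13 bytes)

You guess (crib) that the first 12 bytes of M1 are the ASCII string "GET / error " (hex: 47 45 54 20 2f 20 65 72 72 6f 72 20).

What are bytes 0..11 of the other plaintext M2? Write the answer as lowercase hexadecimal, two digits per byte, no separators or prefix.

3ee722a77b27053fc4332b2b

Since E_a ⊕ E_b = M1 ⊕ M2, XORing with the guessed M1 bytes yields the corresponding M2 bytes: M2 = (E_a ⊕ E_b) ⊕ M1.
79 ⊕ 47 = 3e
a2 ⊕ 45 = e7
76 ⊕ 54 = 22
87 ⊕ 20 = a7
54 ⊕ 2f = 7b
07 ⊕ 20 = 27
60 ⊕ 65 = 05
4d ⊕ 72 = 3f
b6 ⊕ 72 = c4
5c ⊕ 6f = 33
59 ⊕ 72 = 2b
0b ⊕ 20 = 2b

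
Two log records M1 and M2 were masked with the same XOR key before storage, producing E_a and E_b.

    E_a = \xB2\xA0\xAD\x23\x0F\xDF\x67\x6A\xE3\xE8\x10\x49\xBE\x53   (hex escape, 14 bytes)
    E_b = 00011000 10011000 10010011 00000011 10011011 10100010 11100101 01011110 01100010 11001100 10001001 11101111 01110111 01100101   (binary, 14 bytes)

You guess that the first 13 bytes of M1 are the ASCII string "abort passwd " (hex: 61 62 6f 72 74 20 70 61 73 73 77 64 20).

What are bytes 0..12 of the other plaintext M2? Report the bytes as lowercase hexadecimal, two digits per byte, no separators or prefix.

First, E_a ⊕ E_b = (M1 ⊕ K) ⊕ (M2 ⊕ K) = M1 ⊕ M2, so the key drops out. Then M2 = (M1 ⊕ M2) ⊕ M1 over the first 13 bytes.
byte 0: (b2 XOR 18) XOR 61 = aa XOR 61 = cb
byte 1: (a0 XOR 98) XOR 62 = 38 XOR 62 = 5a
byte 2: (ad XOR 93) XOR 6f = 3e XOR 6f = 51
byte 3: (23 XOR 03) XOR 72 = 20 XOR 72 = 52
byte 4: (0f XOR 9b) XOR 74 = 94 XOR 74 = e0
byte 5: (df XOR a2) XOR 20 = 7d XOR 20 = 5d
byte 6: (67 XOR e5) XOR 70 = 82 XOR 70 = f2
byte 7: (6a XOR 5e) XOR 61 = 34 XOR 61 = 55
byte 8: (e3 XOR 62) XOR 73 = 81 XOR 73 = f2
byte 9: (e8 XOR cc) XOR 73 = 24 XOR 73 = 57
byte 10: (10 XOR 89) XOR 77 = 99 XOR 77 = ee
byte 11: (49 XOR ef) XOR 64 = a6 XOR 64 = c2
byte 12: (be XOR 77) XOR 20 = c9 XOR 20 = e9

cb5a5152e05df255f257eec2e9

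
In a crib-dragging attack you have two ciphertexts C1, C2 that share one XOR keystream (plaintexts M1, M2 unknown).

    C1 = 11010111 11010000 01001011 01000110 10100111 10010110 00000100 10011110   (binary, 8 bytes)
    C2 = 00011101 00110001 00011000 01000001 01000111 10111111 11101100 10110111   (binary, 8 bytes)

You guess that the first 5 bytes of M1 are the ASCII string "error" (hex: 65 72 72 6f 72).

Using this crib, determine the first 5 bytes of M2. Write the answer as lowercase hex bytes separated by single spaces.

af 93 21 68 92

First, C1 ⊕ C2 = (M1 ⊕ K) ⊕ (M2 ⊕ K) = M1 ⊕ M2, so the key drops out. Then M2 = (M1 ⊕ M2) ⊕ M1 over the first 5 bytes.
byte 0: (d7 xor 1d) xor 65 = ca xor 65 = af
byte 1: (d0 xor 31) xor 72 = e1 xor 72 = 93
byte 2: (4b xor 18) xor 72 = 53 xor 72 = 21
byte 3: (46 xor 41) xor 6f = 07 xor 6f = 68
byte 4: (a7 xor 47) xor 72 = e0 xor 72 = 92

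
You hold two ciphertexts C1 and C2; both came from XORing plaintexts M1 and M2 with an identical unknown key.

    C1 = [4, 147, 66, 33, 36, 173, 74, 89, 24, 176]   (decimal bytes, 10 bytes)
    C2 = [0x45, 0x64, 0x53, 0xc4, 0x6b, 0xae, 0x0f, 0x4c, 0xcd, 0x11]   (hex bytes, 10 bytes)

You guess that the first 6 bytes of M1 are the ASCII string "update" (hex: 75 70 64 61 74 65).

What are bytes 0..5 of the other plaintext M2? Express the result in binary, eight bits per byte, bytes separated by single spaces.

00110100 10000111 01110101 10000100 00111011 01100110

First, C1 ⊕ C2 = (M1 ⊕ K) ⊕ (M2 ⊕ K) = M1 ⊕ M2, so the key drops out. Then M2 = (M1 ⊕ M2) ⊕ M1 over the first 6 bytes.
byte 0: (04 ⊕ 45) ⊕ 75 = 41 ⊕ 75 = 34
byte 1: (93 ⊕ 64) ⊕ 70 = f7 ⊕ 70 = 87
byte 2: (42 ⊕ 53) ⊕ 64 = 11 ⊕ 64 = 75
byte 3: (21 ⊕ c4) ⊕ 61 = e5 ⊕ 61 = 84
byte 4: (24 ⊕ 6b) ⊕ 74 = 4f ⊕ 74 = 3b
byte 5: (ad ⊕ ae) ⊕ 65 = 03 ⊕ 65 = 66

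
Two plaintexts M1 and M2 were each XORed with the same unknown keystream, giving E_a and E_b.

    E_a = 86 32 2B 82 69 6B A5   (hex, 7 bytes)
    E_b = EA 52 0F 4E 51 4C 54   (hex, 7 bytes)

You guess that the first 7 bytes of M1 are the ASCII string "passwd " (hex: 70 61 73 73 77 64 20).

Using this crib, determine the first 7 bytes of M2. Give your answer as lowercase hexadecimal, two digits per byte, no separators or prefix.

1c0157bf4f43d1

First, E_a ⊕ E_b = (M1 ⊕ K) ⊕ (M2 ⊕ K) = M1 ⊕ M2, so the key drops out. Then M2 = (M1 ⊕ M2) ⊕ M1 over the first 7 bytes.
byte 0: (86 xor ea) xor 70 = 6c xor 70 = 1c
byte 1: (32 xor 52) xor 61 = 60 xor 61 = 01
byte 2: (2b xor 0f) xor 73 = 24 xor 73 = 57
byte 3: (82 xor 4e) xor 73 = cc xor 73 = bf
byte 4: (69 xor 51) xor 77 = 38 xor 77 = 4f
byte 5: (6b xor 4c) xor 64 = 27 xor 64 = 43
byte 6: (a5 xor 54) xor 20 = f1 xor 20 = d1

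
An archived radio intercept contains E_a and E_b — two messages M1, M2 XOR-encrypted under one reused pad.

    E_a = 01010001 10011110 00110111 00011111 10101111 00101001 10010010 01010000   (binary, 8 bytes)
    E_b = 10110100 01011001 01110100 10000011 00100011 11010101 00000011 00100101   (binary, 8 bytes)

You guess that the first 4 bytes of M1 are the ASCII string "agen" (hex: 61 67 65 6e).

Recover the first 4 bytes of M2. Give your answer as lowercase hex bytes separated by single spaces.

84 a0 26 f2

First, E_a ⊕ E_b = (M1 ⊕ K) ⊕ (M2 ⊕ K) = M1 ⊕ M2, so the key drops out. Then M2 = (M1 ⊕ M2) ⊕ M1 over the first 4 bytes.
byte 0: (51 ⊕ b4) ⊕ 61 = e5 ⊕ 61 = 84
byte 1: (9e ⊕ 59) ⊕ 67 = c7 ⊕ 67 = a0
byte 2: (37 ⊕ 74) ⊕ 65 = 43 ⊕ 65 = 26
byte 3: (1f ⊕ 83) ⊕ 6e = 9c ⊕ 6e = f2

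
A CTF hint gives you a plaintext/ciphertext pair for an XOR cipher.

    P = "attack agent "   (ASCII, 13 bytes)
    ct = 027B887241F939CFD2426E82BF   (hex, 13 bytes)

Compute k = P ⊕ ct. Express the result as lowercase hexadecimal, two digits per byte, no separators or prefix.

Since ct = P ⊕ k, XORing both sides with P gives k = P ⊕ ct.
byte 0: 01100001 ⊕ 00000010 = 01100011
byte 1: 01110100 ⊕ 01111011 = 00001111
byte 2: 01110100 ⊕ 10001000 = 11111100
byte 3: 01100001 ⊕ 01110010 = 00010011
byte 4: 01100011 ⊕ 01000001 = 00100010
byte 5: 01101011 ⊕ 11111001 = 10010010
byte 6: 00100000 ⊕ 00111001 = 00011001
byte 7: 01100001 ⊕ 11001111 = 10101110
byte 8: 01100111 ⊕ 11010010 = 10110101
byte 9: 01100101 ⊕ 01000010 = 00100111
byte 10: 01101110 ⊕ 01101110 = 00000000
byte 11: 01110100 ⊕ 10000010 = 11110110
byte 12: 00100000 ⊕ 10111111 = 10011111

630ffc13229219aeb52700f69f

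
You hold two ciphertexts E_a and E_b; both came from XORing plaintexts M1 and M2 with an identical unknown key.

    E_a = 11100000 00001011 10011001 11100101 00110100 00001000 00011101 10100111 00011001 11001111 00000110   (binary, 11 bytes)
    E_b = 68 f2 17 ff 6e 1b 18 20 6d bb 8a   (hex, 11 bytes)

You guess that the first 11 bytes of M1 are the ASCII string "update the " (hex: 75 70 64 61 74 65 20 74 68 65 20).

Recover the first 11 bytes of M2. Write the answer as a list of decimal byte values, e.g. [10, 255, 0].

[253, 137, 234, 123, 46, 118, 37, 243, 28, 17, 172]

First, E_a ⊕ E_b = (M1 ⊕ K) ⊕ (M2 ⊕ K) = M1 ⊕ M2, so the key drops out. Then M2 = (M1 ⊕ M2) ⊕ M1 over the first 11 bytes.
byte 0: (e0 xor 68) xor 75 = 88 xor 75 = fd
byte 1: (0b xor f2) xor 70 = f9 xor 70 = 89
byte 2: (99 xor 17) xor 64 = 8e xor 64 = ea
byte 3: (e5 xor ff) xor 61 = 1a xor 61 = 7b
byte 4: (34 xor 6e) xor 74 = 5a xor 74 = 2e
byte 5: (08 xor 1b) xor 65 = 13 xor 65 = 76
byte 6: (1d xor 18) xor 20 = 05 xor 20 = 25
byte 7: (a7 xor 20) xor 74 = 87 xor 74 = f3
byte 8: (19 xor 6d) xor 68 = 74 xor 68 = 1c
byte 9: (cf xor bb) xor 65 = 74 xor 65 = 11
byte 10: (06 xor 8a) xor 20 = 8c xor 20 = ac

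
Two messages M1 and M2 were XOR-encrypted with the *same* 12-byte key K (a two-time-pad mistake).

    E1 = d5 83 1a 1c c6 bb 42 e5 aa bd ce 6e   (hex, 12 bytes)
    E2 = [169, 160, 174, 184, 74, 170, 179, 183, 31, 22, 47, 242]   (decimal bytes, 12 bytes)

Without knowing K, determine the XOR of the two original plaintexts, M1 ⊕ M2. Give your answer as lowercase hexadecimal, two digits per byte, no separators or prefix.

7c23b4a48c11f152b5abe19c

E1 ⊕ E2 = (M1 ⊕ K) ⊕ (M2 ⊕ K) = M1 ⊕ M2 — the shared key cancels under XOR.
11010101 xor 10101001 = 01111100
10000011 xor 10100000 = 00100011
00011010 xor 10101110 = 10110100
00011100 xor 10111000 = 10100100
11000110 xor 01001010 = 10001100
10111011 xor 10101010 = 00010001
01000010 xor 10110011 = 11110001
11100101 xor 10110111 = 01010010
10101010 xor 00011111 = 10110101
10111101 xor 00010110 = 10101011
11001110 xor 00101111 = 11100001
01101110 xor 11110010 = 10011100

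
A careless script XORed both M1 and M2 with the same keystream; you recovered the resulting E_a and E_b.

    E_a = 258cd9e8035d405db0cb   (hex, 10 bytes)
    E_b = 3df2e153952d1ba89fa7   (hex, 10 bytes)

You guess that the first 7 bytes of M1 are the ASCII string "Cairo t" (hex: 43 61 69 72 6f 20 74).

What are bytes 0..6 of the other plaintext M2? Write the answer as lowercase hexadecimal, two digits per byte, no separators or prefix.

5b1f51c9f9502f

First, E_a ⊕ E_b = (M1 ⊕ K) ⊕ (M2 ⊕ K) = M1 ⊕ M2, so the key drops out. Then M2 = (M1 ⊕ M2) ⊕ M1 over the first 7 bytes.
byte 0: (25 xor 3d) xor 43 = 18 xor 43 = 5b
byte 1: (8c xor f2) xor 61 = 7e xor 61 = 1f
byte 2: (d9 xor e1) xor 69 = 38 xor 69 = 51
byte 3: (e8 xor 53) xor 72 = bb xor 72 = c9
byte 4: (03 xor 95) xor 6f = 96 xor 6f = f9
byte 5: (5d xor 2d) xor 20 = 70 xor 20 = 50
byte 6: (40 xor 1b) xor 74 = 5b xor 74 = 2f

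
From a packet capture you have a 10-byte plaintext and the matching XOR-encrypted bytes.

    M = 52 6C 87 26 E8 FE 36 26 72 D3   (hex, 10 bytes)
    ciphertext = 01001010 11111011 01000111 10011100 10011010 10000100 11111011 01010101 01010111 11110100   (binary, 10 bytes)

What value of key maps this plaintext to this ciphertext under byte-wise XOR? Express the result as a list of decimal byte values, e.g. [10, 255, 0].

[24, 151, 192, 186, 114, 122, 205, 115, 37, 39]

Since ciphertext = M ⊕ key, XORing both sides with M gives key = M ⊕ ciphertext.
01010010 ^ 01001010 = 00011000
01101100 ^ 11111011 = 10010111
10000111 ^ 01000111 = 11000000
00100110 ^ 10011100 = 10111010
11101000 ^ 10011010 = 01110010
11111110 ^ 10000100 = 01111010
00110110 ^ 11111011 = 11001101
00100110 ^ 01010101 = 01110011
01110010 ^ 01010111 = 00100101
11010011 ^ 11110100 = 00100111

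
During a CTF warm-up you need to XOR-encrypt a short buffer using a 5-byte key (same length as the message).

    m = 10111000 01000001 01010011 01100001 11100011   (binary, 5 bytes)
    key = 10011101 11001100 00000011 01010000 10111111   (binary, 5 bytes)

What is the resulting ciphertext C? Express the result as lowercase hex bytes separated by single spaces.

b8 XOR 9d = 25
41 XOR cc = 8d
53 XOR 03 = 50
61 XOR 50 = 31
e3 XOR bf = 5c

25 8d 50 31 5c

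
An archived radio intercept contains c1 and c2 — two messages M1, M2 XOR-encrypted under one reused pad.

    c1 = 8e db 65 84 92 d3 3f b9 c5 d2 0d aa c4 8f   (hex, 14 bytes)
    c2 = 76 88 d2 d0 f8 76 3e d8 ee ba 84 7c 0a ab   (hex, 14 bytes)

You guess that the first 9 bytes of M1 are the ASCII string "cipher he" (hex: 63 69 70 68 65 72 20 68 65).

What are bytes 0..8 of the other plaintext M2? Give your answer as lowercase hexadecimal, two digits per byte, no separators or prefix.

9b3ac73c0fd721094e

First, c1 ⊕ c2 = (M1 ⊕ K) ⊕ (M2 ⊕ K) = M1 ⊕ M2, so the key drops out. Then M2 = (M1 ⊕ M2) ⊕ M1 over the first 9 bytes.
byte 0: (8e xor 76) xor 63 = f8 xor 63 = 9b
byte 1: (db xor 88) xor 69 = 53 xor 69 = 3a
byte 2: (65 xor d2) xor 70 = b7 xor 70 = c7
byte 3: (84 xor d0) xor 68 = 54 xor 68 = 3c
byte 4: (92 xor f8) xor 65 = 6a xor 65 = 0f
byte 5: (d3 xor 76) xor 72 = a5 xor 72 = d7
byte 6: (3f xor 3e) xor 20 = 01 xor 20 = 21
byte 7: (b9 xor d8) xor 68 = 61 xor 68 = 09
byte 8: (c5 xor ee) xor 65 = 2b xor 65 = 4e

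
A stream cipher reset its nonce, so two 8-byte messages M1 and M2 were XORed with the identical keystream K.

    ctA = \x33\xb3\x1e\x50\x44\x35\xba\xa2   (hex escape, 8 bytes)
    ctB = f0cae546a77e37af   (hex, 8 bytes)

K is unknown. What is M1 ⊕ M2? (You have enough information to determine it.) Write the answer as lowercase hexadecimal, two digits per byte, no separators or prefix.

c379fb16e34b8d0d

ctA ⊕ ctB = (M1 ⊕ K) ⊕ (M2 ⊕ K) = M1 ⊕ M2 — the shared key cancels under XOR.
33 xor f0 = c3
b3 xor ca = 79
1e xor e5 = fb
50 xor 46 = 16
44 xor a7 = e3
35 xor 7e = 4b
ba xor 37 = 8d
a2 xor af = 0d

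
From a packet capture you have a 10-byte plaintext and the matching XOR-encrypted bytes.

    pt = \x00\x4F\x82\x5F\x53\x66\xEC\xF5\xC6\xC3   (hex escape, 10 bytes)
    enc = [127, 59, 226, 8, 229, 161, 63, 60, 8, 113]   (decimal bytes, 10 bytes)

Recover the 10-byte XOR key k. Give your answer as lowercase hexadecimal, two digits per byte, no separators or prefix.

Since enc = pt ⊕ k, XORing both sides with pt gives k = pt ⊕ enc.
  0 XOR 127 = 127
 79 XOR  59 = 116
130 XOR 226 =  96
 95 XOR   8 =  87
 83 XOR 229 = 182
102 XOR 161 = 199
236 XOR  63 = 211
245 XOR  60 = 201
198 XOR   8 = 206
195 XOR 113 = 178

7f746057b6c7d3c9ceb2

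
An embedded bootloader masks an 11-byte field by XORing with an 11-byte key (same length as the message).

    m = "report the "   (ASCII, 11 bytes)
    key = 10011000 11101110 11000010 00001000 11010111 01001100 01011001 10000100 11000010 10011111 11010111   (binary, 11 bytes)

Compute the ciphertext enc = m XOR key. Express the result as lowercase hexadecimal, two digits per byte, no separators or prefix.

72 xor 98 = ea
65 xor ee = 8b
70 xor c2 = b2
6f xor 08 = 67
72 xor d7 = a5
74 xor 4c = 38
20 xor 59 = 79
74 xor 84 = f0
68 xor c2 = aa
65 xor 9f = fa
20 xor d7 = f7

ea8bb267a53879f0aafaf7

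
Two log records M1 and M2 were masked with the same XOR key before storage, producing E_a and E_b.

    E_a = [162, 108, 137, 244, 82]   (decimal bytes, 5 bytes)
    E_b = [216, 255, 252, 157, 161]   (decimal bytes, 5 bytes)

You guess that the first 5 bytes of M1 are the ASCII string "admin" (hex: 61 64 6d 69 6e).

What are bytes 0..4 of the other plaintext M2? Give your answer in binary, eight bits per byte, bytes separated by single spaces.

First, E_a ⊕ E_b = (M1 ⊕ K) ⊕ (M2 ⊕ K) = M1 ⊕ M2, so the key drops out. Then M2 = (M1 ⊕ M2) ⊕ M1 over the first 5 bytes.
byte 0: (a2 XOR d8) XOR 61 = 7a XOR 61 = 1b
byte 1: (6c XOR ff) XOR 64 = 93 XOR 64 = f7
byte 2: (89 XOR fc) XOR 6d = 75 XOR 6d = 18
byte 3: (f4 XOR 9d) XOR 69 = 69 XOR 69 = 00
byte 4: (52 XOR a1) XOR 6e = f3 XOR 6e = 9d

00011011 11110111 00011000 00000000 10011101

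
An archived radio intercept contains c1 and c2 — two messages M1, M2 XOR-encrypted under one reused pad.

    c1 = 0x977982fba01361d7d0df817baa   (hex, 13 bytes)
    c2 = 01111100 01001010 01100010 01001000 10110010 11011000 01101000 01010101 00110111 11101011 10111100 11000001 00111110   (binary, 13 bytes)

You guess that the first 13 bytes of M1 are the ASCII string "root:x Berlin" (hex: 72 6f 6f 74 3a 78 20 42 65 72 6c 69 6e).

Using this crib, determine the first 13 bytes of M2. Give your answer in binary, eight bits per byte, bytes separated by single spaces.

10011001 01011100 10001111 11000111 00101000 10110011 00101001 11000000 10000010 01000110 01010001 11010011 11111010

First, c1 ⊕ c2 = (M1 ⊕ K) ⊕ (M2 ⊕ K) = M1 ⊕ M2, so the key drops out. Then M2 = (M1 ⊕ M2) ⊕ M1 over the first 13 bytes.
byte 0: (97 XOR 7c) XOR 72 = eb XOR 72 = 99
byte 1: (79 XOR 4a) XOR 6f = 33 XOR 6f = 5c
byte 2: (82 XOR 62) XOR 6f = e0 XOR 6f = 8f
byte 3: (fb XOR 48) XOR 74 = b3 XOR 74 = c7
byte 4: (a0 XOR b2) XOR 3a = 12 XOR 3a = 28
byte 5: (13 XOR d8) XOR 78 = cb XOR 78 = b3
byte 6: (61 XOR 68) XOR 20 = 09 XOR 20 = 29
byte 7: (d7 XOR 55) XOR 42 = 82 XOR 42 = c0
byte 8: (d0 XOR 37) XOR 65 = e7 XOR 65 = 82
byte 9: (df XOR eb) XOR 72 = 34 XOR 72 = 46
byte 10: (81 XOR bc) XOR 6c = 3d XOR 6c = 51
byte 11: (7b XOR c1) XOR 69 = ba XOR 69 = d3
byte 12: (aa XOR 3e) XOR 6e = 94 XOR 6e = fa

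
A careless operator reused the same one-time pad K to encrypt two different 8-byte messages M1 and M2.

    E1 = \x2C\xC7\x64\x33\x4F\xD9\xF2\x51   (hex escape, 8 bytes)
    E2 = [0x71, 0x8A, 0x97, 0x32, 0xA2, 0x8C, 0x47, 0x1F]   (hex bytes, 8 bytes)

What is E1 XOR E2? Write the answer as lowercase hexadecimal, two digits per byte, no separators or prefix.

5d4df301ed55b54e

E1 ⊕ E2 = (M1 ⊕ K) ⊕ (M2 ⊕ K) = M1 ⊕ M2 — the shared key cancels under XOR.
2c ^ 71 = 5d
c7 ^ 8a = 4d
64 ^ 97 = f3
33 ^ 32 = 01
4f ^ a2 = ed
d9 ^ 8c = 55
f2 ^ 47 = b5
51 ^ 1f = 4e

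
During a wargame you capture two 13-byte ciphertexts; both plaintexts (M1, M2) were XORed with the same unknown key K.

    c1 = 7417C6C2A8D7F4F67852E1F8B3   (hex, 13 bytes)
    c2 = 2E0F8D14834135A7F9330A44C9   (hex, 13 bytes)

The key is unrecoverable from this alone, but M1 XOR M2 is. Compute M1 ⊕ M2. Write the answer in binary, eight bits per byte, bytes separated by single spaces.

c1 ⊕ c2 = (M1 ⊕ K) ⊕ (M2 ⊕ K) = M1 ⊕ M2 — the shared key cancels under XOR.
74 ^ 2e = 5a
17 ^ 0f = 18
c6 ^ 8d = 4b
c2 ^ 14 = d6
a8 ^ 83 = 2b
d7 ^ 41 = 96
f4 ^ 35 = c1
f6 ^ a7 = 51
78 ^ f9 = 81
52 ^ 33 = 61
e1 ^ 0a = eb
f8 ^ 44 = bc
b3 ^ c9 = 7a

01011010 00011000 01001011 11010110 00101011 10010110 11000001 01010001 10000001 01100001 11101011 10111100 01111010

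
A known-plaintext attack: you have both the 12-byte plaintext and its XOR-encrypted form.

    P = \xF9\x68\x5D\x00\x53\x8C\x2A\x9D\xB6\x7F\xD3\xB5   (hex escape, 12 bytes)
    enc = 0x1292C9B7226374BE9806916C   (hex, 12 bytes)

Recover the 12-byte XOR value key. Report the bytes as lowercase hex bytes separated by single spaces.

eb fa 94 b7 71 ef 5e 23 2e 79 42 d9

Since enc = P ⊕ key, XORing both sides with P gives key = P ⊕ enc.
f9 xor 12 = eb
68 xor 92 = fa
5d xor c9 = 94
00 xor b7 = b7
53 xor 22 = 71
8c xor 63 = ef
2a xor 74 = 5e
9d xor be = 23
b6 xor 98 = 2e
7f xor 06 = 79
d3 xor 91 = 42
b5 xor 6c = d9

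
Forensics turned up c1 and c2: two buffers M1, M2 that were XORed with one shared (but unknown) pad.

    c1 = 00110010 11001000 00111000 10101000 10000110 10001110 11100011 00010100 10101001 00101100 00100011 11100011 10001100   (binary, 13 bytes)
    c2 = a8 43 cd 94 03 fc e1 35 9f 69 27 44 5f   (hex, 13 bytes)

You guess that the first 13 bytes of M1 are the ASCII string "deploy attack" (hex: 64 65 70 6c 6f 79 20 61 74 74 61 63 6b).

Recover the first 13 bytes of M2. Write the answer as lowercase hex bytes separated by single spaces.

fe ee 85 50 ea 0b 22 40 42 31 65 c4 b8

First, c1 ⊕ c2 = (M1 ⊕ K) ⊕ (M2 ⊕ K) = M1 ⊕ M2, so the key drops out. Then M2 = (M1 ⊕ M2) ⊕ M1 over the first 13 bytes.
byte 0: (32 xor a8) xor 64 = 9a xor 64 = fe
byte 1: (c8 xor 43) xor 65 = 8b xor 65 = ee
byte 2: (38 xor cd) xor 70 = f5 xor 70 = 85
byte 3: (a8 xor 94) xor 6c = 3c xor 6c = 50
byte 4: (86 xor 03) xor 6f = 85 xor 6f = ea
byte 5: (8e xor fc) xor 79 = 72 xor 79 = 0b
byte 6: (e3 xor e1) xor 20 = 02 xor 20 = 22
byte 7: (14 xor 35) xor 61 = 21 xor 61 = 40
byte 8: (a9 xor 9f) xor 74 = 36 xor 74 = 42
byte 9: (2c xor 69) xor 74 = 45 xor 74 = 31
byte 10: (23 xor 27) xor 61 = 04 xor 61 = 65
byte 11: (e3 xor 44) xor 63 = a7 xor 63 = c4
byte 12: (8c xor 5f) xor 6b = d3 xor 6b = b8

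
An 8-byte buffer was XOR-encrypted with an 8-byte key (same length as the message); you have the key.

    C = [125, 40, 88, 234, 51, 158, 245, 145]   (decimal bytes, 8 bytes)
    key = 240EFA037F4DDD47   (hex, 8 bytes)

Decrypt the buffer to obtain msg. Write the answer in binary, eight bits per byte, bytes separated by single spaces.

byte 0: 7d xor 24 = 59
byte 1: 28 xor 0e = 26
byte 2: 58 xor fa = a2
byte 3: ea xor 03 = e9
byte 4: 33 xor 7f = 4c
byte 5: 9e xor 4d = d3
byte 6: f5 xor dd = 28
byte 7: 91 xor 47 = d6

01011001 00100110 10100010 11101001 01001100 11010011 00101000 11010110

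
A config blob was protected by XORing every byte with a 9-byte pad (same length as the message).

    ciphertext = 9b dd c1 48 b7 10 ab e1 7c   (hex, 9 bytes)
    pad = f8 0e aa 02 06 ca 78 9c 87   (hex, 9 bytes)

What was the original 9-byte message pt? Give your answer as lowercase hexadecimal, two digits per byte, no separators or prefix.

byte 0: 9b XOR f8 = 63
byte 1: dd XOR 0e = d3
byte 2: c1 XOR aa = 6b
byte 3: 48 XOR 02 = 4a
byte 4: b7 XOR 06 = b1
byte 5: 10 XOR ca = da
byte 6: ab XOR 78 = d3
byte 7: e1 XOR 9c = 7d
byte 8: 7c XOR 87 = fb

63d36b4ab1dad37dfb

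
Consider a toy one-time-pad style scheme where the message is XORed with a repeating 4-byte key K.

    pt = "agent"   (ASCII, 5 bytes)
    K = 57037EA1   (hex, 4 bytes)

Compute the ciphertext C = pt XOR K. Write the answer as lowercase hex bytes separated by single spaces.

36 64 1b cf 23

The 4-byte key repeats, so the effective keystream is 57 03 7e a1 57.
byte 0: 61 XOR 57 = 36
byte 1: 67 XOR 03 = 64
byte 2: 65 XOR 7e = 1b
byte 3: 6e XOR a1 = cf
byte 4: 74 XOR 57 = 23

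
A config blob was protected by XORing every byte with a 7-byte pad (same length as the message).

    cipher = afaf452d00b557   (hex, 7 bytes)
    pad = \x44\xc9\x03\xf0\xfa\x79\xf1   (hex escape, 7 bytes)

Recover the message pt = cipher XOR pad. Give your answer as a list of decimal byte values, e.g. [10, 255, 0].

[235, 102, 70, 221, 250, 204, 166]

XOR is its own inverse, so applying the key byte-wise gives the result directly.
af ⊕ 44 = eb
af ⊕ c9 = 66
45 ⊕ 03 = 46
2d ⊕ f0 = dd
00 ⊕ fa = fa
b5 ⊕ 79 = cc
57 ⊕ f1 = a6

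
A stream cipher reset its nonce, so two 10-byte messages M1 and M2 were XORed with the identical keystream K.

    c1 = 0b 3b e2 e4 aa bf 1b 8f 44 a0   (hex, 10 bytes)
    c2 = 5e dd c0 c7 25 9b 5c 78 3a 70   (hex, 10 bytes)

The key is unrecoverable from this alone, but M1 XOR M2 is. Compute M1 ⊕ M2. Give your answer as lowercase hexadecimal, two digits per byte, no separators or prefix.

c1 ⊕ c2 = (M1 ⊕ K) ⊕ (M2 ⊕ K) = M1 ⊕ M2 — the shared key cancels under XOR.
 11 xor  94 =  85
 59 xor 221 = 230
226 xor 192 =  34
228 xor 199 =  35
170 xor  37 = 143
191 xor 155 =  36
 27 xor  92 =  71
143 xor 120 = 247
 68 xor  58 = 126
160 xor 112 = 208

55e622238f2447f77ed0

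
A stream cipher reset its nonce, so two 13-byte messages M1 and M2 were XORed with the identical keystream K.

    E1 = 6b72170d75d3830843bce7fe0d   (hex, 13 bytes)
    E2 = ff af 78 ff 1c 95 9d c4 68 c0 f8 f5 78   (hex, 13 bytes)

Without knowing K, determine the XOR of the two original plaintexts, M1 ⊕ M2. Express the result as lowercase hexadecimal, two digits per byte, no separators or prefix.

94dd6ff269461ecc2b7c1f0b75

E1 ⊕ E2 = (M1 ⊕ K) ⊕ (M2 ⊕ K) = M1 ⊕ M2 — the shared key cancels under XOR.
107 ⊕ 255 = 148
114 ⊕ 175 = 221
 23 ⊕ 120 = 111
 13 ⊕ 255 = 242
117 ⊕  28 = 105
211 ⊕ 149 =  70
131 ⊕ 157 =  30
  8 ⊕ 196 = 204
 67 ⊕ 104 =  43
188 ⊕ 192 = 124
231 ⊕ 248 =  31
254 ⊕ 245 =  11
 13 ⊕ 120 = 117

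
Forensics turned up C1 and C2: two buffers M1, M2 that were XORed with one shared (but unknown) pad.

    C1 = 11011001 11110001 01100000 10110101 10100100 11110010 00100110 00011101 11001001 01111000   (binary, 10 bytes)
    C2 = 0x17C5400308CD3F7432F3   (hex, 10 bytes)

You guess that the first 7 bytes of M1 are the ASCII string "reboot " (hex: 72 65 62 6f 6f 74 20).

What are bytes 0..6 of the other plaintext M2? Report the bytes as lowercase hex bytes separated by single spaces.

First, C1 ⊕ C2 = (M1 ⊕ K) ⊕ (M2 ⊕ K) = M1 ⊕ M2, so the key drops out. Then M2 = (M1 ⊕ M2) ⊕ M1 over the first 7 bytes.
byte 0: (d9 ⊕ 17) ⊕ 72 = ce ⊕ 72 = bc
byte 1: (f1 ⊕ c5) ⊕ 65 = 34 ⊕ 65 = 51
byte 2: (60 ⊕ 40) ⊕ 62 = 20 ⊕ 62 = 42
byte 3: (b5 ⊕ 03) ⊕ 6f = b6 ⊕ 6f = d9
byte 4: (a4 ⊕ 08) ⊕ 6f = ac ⊕ 6f = c3
byte 5: (f2 ⊕ cd) ⊕ 74 = 3f ⊕ 74 = 4b
byte 6: (26 ⊕ 3f) ⊕ 20 = 19 ⊕ 20 = 39

bc 51 42 d9 c3 4b 39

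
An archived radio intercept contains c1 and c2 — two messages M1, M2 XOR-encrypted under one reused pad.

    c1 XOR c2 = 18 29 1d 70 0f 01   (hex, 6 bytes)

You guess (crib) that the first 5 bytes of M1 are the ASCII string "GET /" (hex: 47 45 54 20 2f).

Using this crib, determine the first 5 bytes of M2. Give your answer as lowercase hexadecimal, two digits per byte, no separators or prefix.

5f6c495020

Since c1 ⊕ c2 = M1 ⊕ M2, XORing with the guessed M1 bytes yields the corresponding M2 bytes: M2 = (c1 ⊕ c2) ⊕ M1.
18 ⊕ 47 = 5f
29 ⊕ 45 = 6c
1d ⊕ 54 = 49
70 ⊕ 20 = 50
0f ⊕ 2f = 20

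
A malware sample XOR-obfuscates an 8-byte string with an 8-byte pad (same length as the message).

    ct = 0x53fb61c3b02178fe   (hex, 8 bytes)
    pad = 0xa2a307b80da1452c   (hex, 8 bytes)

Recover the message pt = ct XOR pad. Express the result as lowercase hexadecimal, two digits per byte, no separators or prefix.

XOR is its own inverse, so applying the key byte-wise gives the result directly.
byte 0: 53 XOR a2 = f1
byte 1: fb XOR a3 = 58
byte 2: 61 XOR 07 = 66
byte 3: c3 XOR b8 = 7b
byte 4: b0 XOR 0d = bd
byte 5: 21 XOR a1 = 80
byte 6: 78 XOR 45 = 3d
byte 7: fe XOR 2c = d2

f158667bbd803dd2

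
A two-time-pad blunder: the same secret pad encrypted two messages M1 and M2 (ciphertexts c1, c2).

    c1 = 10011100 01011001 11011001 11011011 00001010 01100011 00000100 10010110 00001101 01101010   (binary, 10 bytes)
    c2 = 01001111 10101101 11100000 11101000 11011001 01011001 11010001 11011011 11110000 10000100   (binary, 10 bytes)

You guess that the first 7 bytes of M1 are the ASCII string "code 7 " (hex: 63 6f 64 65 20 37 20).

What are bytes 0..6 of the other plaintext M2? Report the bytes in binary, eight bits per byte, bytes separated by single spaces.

10110000 10011011 01011101 01010110 11110011 00001101 11110101

First, c1 ⊕ c2 = (M1 ⊕ K) ⊕ (M2 ⊕ K) = M1 ⊕ M2, so the key drops out. Then M2 = (M1 ⊕ M2) ⊕ M1 over the first 7 bytes.
byte 0: (9c xor 4f) xor 63 = d3 xor 63 = b0
byte 1: (59 xor ad) xor 6f = f4 xor 6f = 9b
byte 2: (d9 xor e0) xor 64 = 39 xor 64 = 5d
byte 3: (db xor e8) xor 65 = 33 xor 65 = 56
byte 4: (0a xor d9) xor 20 = d3 xor 20 = f3
byte 5: (63 xor 59) xor 37 = 3a xor 37 = 0d
byte 6: (04 xor d1) xor 20 = d5 xor 20 = f5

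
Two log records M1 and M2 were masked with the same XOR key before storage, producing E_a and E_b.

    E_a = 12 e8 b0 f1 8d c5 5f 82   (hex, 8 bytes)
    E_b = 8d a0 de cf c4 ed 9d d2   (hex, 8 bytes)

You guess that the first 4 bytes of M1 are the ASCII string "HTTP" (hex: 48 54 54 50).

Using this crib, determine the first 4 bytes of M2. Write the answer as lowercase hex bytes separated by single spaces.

First, E_a ⊕ E_b = (M1 ⊕ K) ⊕ (M2 ⊕ K) = M1 ⊕ M2, so the key drops out. Then M2 = (M1 ⊕ M2) ⊕ M1 over the first 4 bytes.
byte 0: (12 XOR 8d) XOR 48 = 9f XOR 48 = d7
byte 1: (e8 XOR a0) XOR 54 = 48 XOR 54 = 1c
byte 2: (b0 XOR de) XOR 54 = 6e XOR 54 = 3a
byte 3: (f1 XOR cf) XOR 50 = 3e XOR 50 = 6e

d7 1c 3a 6e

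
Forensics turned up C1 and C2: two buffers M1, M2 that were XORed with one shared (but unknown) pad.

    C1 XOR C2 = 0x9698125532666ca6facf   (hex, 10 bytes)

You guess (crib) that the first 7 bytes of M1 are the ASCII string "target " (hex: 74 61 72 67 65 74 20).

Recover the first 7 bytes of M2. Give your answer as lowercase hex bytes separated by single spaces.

e2 f9 60 32 57 12 4c

Since C1 ⊕ C2 = M1 ⊕ M2, XORing with the guessed M1 bytes yields the corresponding M2 bytes: M2 = (C1 ⊕ C2) ⊕ M1.
150 ⊕ 116 = 226
152 ⊕  97 = 249
 18 ⊕ 114 =  96
 85 ⊕ 103 =  50
 50 ⊕ 101 =  87
102 ⊕ 116 =  18
108 ⊕  32 =  76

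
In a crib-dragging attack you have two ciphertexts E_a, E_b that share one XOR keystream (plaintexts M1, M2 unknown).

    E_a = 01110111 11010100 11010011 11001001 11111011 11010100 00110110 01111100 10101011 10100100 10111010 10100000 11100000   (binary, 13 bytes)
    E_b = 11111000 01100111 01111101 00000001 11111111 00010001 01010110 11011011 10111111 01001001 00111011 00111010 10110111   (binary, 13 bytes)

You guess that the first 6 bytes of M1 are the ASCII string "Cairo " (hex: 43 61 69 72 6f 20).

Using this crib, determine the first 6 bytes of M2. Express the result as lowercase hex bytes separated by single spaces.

cc d2 c7 ba 6b e5

First, E_a ⊕ E_b = (M1 ⊕ K) ⊕ (M2 ⊕ K) = M1 ⊕ M2, so the key drops out. Then M2 = (M1 ⊕ M2) ⊕ M1 over the first 6 bytes.
byte 0: (77 XOR f8) XOR 43 = 8f XOR 43 = cc
byte 1: (d4 XOR 67) XOR 61 = b3 XOR 61 = d2
byte 2: (d3 XOR 7d) XOR 69 = ae XOR 69 = c7
byte 3: (c9 XOR 01) XOR 72 = c8 XOR 72 = ba
byte 4: (fb XOR ff) XOR 6f = 04 XOR 6f = 6b
byte 5: (d4 XOR 11) XOR 20 = c5 XOR 20 = e5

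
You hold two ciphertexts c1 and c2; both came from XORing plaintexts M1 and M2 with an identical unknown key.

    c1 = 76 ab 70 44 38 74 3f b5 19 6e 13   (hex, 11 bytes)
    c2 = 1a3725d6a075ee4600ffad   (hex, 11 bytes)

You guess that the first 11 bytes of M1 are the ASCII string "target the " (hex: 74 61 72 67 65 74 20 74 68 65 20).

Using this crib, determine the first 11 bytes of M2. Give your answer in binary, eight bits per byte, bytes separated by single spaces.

First, c1 ⊕ c2 = (M1 ⊕ K) ⊕ (M2 ⊕ K) = M1 ⊕ M2, so the key drops out. Then M2 = (M1 ⊕ M2) ⊕ M1 over the first 11 bytes.
byte 0: (76 ^ 1a) ^ 74 = 6c ^ 74 = 18
byte 1: (ab ^ 37) ^ 61 = 9c ^ 61 = fd
byte 2: (70 ^ 25) ^ 72 = 55 ^ 72 = 27
byte 3: (44 ^ d6) ^ 67 = 92 ^ 67 = f5
byte 4: (38 ^ a0) ^ 65 = 98 ^ 65 = fd
byte 5: (74 ^ 75) ^ 74 = 01 ^ 74 = 75
byte 6: (3f ^ ee) ^ 20 = d1 ^ 20 = f1
byte 7: (b5 ^ 46) ^ 74 = f3 ^ 74 = 87
byte 8: (19 ^ 00) ^ 68 = 19 ^ 68 = 71
byte 9: (6e ^ ff) ^ 65 = 91 ^ 65 = f4
byte 10: (13 ^ ad) ^ 20 = be ^ 20 = 9e

00011000 11111101 00100111 11110101 11111101 01110101 11110001 10000111 01110001 11110100 10011110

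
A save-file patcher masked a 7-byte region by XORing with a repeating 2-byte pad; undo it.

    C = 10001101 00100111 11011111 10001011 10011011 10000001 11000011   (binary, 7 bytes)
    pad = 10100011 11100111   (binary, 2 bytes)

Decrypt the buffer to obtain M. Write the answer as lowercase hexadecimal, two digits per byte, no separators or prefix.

2ec07c6c386660

The 2-byte key repeats, so the effective keystream is a3 e7 a3 e7 a3 e7 a3.
byte 0: 141 ^ 163 =  46
byte 1:  39 ^ 231 = 192
byte 2: 223 ^ 163 = 124
byte 3: 139 ^ 231 = 108
byte 4: 155 ^ 163 =  56
byte 5: 129 ^ 231 = 102
byte 6: 195 ^ 163 =  96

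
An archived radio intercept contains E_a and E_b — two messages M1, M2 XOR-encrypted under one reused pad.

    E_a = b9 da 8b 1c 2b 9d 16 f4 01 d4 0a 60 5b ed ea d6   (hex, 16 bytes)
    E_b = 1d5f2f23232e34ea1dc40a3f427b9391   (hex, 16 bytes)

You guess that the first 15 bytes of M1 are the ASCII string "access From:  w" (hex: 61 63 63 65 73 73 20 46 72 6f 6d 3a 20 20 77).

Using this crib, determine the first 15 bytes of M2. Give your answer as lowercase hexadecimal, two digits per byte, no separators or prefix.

First, E_a ⊕ E_b = (M1 ⊕ K) ⊕ (M2 ⊕ K) = M1 ⊕ M2, so the key drops out. Then M2 = (M1 ⊕ M2) ⊕ M1 over the first 15 bytes.
byte 0: (b9 ^ 1d) ^ 61 = a4 ^ 61 = c5
byte 1: (da ^ 5f) ^ 63 = 85 ^ 63 = e6
byte 2: (8b ^ 2f) ^ 63 = a4 ^ 63 = c7
byte 3: (1c ^ 23) ^ 65 = 3f ^ 65 = 5a
byte 4: (2b ^ 23) ^ 73 = 08 ^ 73 = 7b
byte 5: (9d ^ 2e) ^ 73 = b3 ^ 73 = c0
byte 6: (16 ^ 34) ^ 20 = 22 ^ 20 = 02
byte 7: (f4 ^ ea) ^ 46 = 1e ^ 46 = 58
byte 8: (01 ^ 1d) ^ 72 = 1c ^ 72 = 6e
byte 9: (d4 ^ c4) ^ 6f = 10 ^ 6f = 7f
byte 10: (0a ^ 0a) ^ 6d = 00 ^ 6d = 6d
byte 11: (60 ^ 3f) ^ 3a = 5f ^ 3a = 65
byte 12: (5b ^ 42) ^ 20 = 19 ^ 20 = 39
byte 13: (ed ^ 7b) ^ 20 = 96 ^ 20 = b6
byte 14: (ea ^ 93) ^ 77 = 79 ^ 77 = 0e

c5e6c75a7bc002586e7f6d6539b60e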